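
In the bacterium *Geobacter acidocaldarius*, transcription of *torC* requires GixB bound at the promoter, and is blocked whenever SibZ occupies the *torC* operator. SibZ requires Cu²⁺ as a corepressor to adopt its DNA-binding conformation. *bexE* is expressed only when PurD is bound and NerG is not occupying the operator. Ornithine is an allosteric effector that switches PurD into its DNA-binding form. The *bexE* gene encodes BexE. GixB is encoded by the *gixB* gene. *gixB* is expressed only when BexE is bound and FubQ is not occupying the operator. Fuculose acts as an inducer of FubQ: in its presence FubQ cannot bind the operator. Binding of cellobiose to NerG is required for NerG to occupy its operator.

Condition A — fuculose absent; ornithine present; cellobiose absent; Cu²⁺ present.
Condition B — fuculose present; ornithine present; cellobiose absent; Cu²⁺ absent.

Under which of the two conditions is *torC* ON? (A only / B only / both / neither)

Condition A:
Fuculose is absent, so FubQ is active.
Ornithine is present, so PurD is active.
Cellobiose is absent, so NerG is inactive.
No repressor is bound and PurD is active, so *bexE* is transcribed.
So BexE is produced and active.
With repressor FubQ bound, *gixB* is not transcribed.
So GixB is not produced.
Cu²⁺ is present, so SibZ is active.
With repressor SibZ bound, *torC* is not transcribed.
→ *torC* is OFF in A.
Condition B:
Fuculose is present, so FubQ is inactive.
Ornithine is present, so PurD is active.
Cellobiose is absent, so NerG is inactive.
No repressor is bound and PurD is active, so *bexE* is transcribed.
So BexE is produced and active.
No repressor is bound and BexE is active, so *gixB* is transcribed.
So GixB is produced and active.
Cu²⁺ is absent, so SibZ is inactive.
No repressor is bound and GixB is active, so *torC* is transcribed.
→ *torC* is ON in B.

B only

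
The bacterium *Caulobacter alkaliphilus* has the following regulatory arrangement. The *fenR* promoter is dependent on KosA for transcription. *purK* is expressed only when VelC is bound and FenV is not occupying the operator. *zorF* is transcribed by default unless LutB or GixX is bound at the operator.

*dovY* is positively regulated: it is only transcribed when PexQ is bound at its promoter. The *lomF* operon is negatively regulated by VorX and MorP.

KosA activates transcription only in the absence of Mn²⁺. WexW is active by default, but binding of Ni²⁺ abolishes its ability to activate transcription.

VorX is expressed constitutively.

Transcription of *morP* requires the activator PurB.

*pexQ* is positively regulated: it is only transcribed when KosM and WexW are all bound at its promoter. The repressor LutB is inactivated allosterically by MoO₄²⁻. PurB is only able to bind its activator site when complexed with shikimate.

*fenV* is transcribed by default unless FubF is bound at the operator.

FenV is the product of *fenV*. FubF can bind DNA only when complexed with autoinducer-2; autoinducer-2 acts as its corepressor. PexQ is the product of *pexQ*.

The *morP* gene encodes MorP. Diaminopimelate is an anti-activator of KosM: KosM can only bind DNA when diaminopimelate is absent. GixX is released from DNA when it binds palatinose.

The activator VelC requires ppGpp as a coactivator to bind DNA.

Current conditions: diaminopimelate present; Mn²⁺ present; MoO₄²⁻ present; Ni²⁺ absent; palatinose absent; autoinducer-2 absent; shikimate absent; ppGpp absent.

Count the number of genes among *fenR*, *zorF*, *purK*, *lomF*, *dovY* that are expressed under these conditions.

0

Mn²⁺ is present, so KosA is inactive.
Required activator KosA is absent, so *fenR* is not transcribed.
→ *fenR* is OFF.
MoO₄²⁻ is present, so LutB is inactive.
Palatinose is absent, so GixX is active.
With repressor GixX bound, *zorF* is not transcribed.
→ *zorF* is OFF.
Autoinducer-2 is absent, so FubF is inactive.
With no repressor bound, *fenV* is transcribed.
So FenV is produced and active.
ppGpp is absent, so VelC is inactive.
With repressor FenV bound, *purK* is not transcribed.
→ *purK* is OFF.
VorX is produced constitutively and is active.
Shikimate is absent, so PurB is inactive.
Required activator PurB is absent, so *morP* is not transcribed.
So MorP is not produced.
With repressor VorX bound, *lomF* is not transcribed.
→ *lomF* is OFF.
Diaminopimelate is present, so KosM is inactive.
Ni²⁺ is absent, so WexW is active.
Required activator KosM is absent, so *pexQ* is not transcribed.
So PexQ is not produced.
Required activator PexQ is absent, so *dovY* is not transcribed.
→ *dovY* is OFF.
0 of the 5 genes are transcribed.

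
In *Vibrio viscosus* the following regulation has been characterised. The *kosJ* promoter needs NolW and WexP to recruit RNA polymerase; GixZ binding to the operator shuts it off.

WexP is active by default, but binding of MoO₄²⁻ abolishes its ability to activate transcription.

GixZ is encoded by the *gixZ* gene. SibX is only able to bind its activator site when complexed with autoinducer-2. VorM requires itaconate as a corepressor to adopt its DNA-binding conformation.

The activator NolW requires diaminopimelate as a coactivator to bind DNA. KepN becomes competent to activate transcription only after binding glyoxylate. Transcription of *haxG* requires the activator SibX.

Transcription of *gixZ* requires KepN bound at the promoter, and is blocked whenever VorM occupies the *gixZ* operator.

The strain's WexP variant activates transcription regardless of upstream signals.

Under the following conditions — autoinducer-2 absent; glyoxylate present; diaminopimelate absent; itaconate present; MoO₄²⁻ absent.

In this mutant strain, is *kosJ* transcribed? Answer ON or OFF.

Glyoxylate is present, so KepN is active.
Itaconate is present, so VorM is active.
With repressor VorM bound, *gixZ* is not transcribed.
So GixZ is not produced.
Diaminopimelate is absent, so NolW is inactive.
WexP is constitutively active in this strain.
Required activator NolW is absent, so *kosJ* is not transcribed.

OFF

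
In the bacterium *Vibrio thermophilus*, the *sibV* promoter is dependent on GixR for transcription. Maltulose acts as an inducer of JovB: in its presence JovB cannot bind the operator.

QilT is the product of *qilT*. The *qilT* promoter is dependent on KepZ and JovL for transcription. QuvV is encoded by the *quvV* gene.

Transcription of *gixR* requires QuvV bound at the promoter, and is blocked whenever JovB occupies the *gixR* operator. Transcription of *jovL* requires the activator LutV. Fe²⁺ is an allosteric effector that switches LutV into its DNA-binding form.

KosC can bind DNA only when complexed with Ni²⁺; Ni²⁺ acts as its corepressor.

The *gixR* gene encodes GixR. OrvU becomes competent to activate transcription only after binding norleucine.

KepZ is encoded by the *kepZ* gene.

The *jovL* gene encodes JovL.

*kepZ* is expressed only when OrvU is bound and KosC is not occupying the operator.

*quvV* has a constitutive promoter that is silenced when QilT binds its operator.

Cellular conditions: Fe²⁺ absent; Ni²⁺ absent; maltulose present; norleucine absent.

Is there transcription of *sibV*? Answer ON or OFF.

ON

Ni²⁺ is absent, so KosC is inactive.
Norleucine is absent, so OrvU is inactive.
Required activator OrvU is absent, so *kepZ* is not transcribed.
So KepZ is not produced.
Fe²⁺ is absent, so LutV is inactive.
Required activator LutV is absent, so *jovL* is not transcribed.
So JovL is not produced.
Required activator KepZ is absent, so *qilT* is not transcribed.
So QilT is not produced.
With no repressor bound, *quvV* is transcribed.
So QuvV is produced and active.
Maltulose is present, so JovB is inactive.
No repressor is bound and QuvV is active, so *gixR* is transcribed.
So GixR is produced and active.
No repressor is bound and GixR is active, so *sibV* is transcribed.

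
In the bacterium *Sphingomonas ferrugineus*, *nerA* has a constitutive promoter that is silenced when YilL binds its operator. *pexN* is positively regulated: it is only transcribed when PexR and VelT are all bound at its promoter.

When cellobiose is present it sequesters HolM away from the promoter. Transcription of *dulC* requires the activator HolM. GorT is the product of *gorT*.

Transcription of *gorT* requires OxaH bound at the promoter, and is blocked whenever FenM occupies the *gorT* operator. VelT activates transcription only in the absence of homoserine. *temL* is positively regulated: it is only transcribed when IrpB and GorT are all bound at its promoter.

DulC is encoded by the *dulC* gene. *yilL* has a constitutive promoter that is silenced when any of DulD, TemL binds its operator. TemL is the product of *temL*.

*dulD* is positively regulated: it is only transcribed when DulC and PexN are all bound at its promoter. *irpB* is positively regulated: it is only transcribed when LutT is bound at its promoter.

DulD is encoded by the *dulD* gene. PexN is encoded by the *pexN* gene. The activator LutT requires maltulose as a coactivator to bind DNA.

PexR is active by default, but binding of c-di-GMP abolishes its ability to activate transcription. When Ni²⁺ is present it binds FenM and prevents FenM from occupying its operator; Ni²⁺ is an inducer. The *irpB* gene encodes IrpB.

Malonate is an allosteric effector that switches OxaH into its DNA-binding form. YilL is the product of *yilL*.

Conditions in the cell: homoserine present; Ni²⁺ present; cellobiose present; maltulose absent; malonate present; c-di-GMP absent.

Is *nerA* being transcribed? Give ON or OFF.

OFF

Cellobiose is present, so HolM is inactive.
Required activator HolM is absent, so *dulC* is not transcribed.
So DulC is not produced.
c-di-GMP is absent, so PexR is active.
Homoserine is present, so VelT is inactive.
Required activator VelT is absent, so *pexN* is not transcribed.
So PexN is not produced.
Required activator DulC is absent, so *dulD* is not transcribed.
So DulD is not produced.
Maltulose is absent, so LutT is inactive.
Required activator LutT is absent, so *irpB* is not transcribed.
So IrpB is not produced.
Ni²⁺ is present, so FenM is inactive.
Malonate is present, so OxaH is active.
No repressor is bound and OxaH is active, so *gorT* is transcribed.
So GorT is produced and active.
Required activator IrpB is absent, so *temL* is not transcribed.
So TemL is not produced.
With no repressor bound, *yilL* is transcribed.
So YilL is produced and active.
With repressor YilL bound, *nerA* is not transcribed.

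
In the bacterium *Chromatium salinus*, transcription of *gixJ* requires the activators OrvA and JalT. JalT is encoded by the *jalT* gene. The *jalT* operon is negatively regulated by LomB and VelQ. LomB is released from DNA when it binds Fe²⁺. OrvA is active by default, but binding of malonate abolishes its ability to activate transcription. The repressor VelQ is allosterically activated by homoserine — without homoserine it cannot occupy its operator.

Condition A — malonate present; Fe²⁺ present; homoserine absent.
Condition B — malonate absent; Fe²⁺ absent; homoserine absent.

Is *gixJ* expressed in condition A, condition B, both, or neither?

neither

Condition A:
Malonate is present, so OrvA is inactive.
Fe²⁺ is present, so LomB is inactive.
Homoserine is absent, so VelQ is inactive.
With no repressor bound, *jalT* is transcribed.
So JalT is produced and active.
Required activator OrvA is absent, so *gixJ* is not transcribed.
→ *gixJ* is OFF in A.
Condition B:
Malonate is absent, so OrvA is active.
Fe²⁺ is absent, so LomB is active.
Homoserine is absent, so VelQ is inactive.
With repressor LomB bound, *jalT* is not transcribed.
So JalT is not produced.
Required activator JalT is absent, so *gixJ* is not transcribed.
→ *gixJ* is OFF in B.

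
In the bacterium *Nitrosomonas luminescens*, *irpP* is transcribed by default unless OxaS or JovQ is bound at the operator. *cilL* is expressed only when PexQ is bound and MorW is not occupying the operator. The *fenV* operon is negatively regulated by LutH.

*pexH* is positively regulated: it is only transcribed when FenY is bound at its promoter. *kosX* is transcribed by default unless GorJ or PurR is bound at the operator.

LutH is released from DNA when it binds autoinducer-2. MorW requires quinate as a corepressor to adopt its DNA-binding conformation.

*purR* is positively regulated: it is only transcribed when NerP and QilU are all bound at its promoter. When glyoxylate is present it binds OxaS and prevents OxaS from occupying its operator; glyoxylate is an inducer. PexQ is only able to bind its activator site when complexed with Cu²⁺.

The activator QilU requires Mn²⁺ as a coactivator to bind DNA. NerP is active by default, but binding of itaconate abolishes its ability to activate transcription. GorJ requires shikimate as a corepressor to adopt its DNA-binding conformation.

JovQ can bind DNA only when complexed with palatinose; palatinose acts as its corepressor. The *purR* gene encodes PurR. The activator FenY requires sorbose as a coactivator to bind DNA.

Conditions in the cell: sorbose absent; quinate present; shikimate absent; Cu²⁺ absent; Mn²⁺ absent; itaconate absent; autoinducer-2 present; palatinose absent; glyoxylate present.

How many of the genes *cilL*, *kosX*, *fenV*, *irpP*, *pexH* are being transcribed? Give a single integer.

3

Cu²⁺ is absent, so PexQ is inactive.
Quinate is present, so MorW is active.
With repressor MorW bound, *cilL* is not transcribed.
→ *cilL* is OFF.
Shikimate is absent, so GorJ is inactive.
Itaconate is absent, so NerP is active.
Mn²⁺ is absent, so QilU is inactive.
Required activator QilU is absent, so *purR* is not transcribed.
So PurR is not produced.
With no repressor bound, *kosX* is transcribed.
→ *kosX* is ON.
Autoinducer-2 is present, so LutH is inactive.
With no repressor bound, *fenV* is transcribed.
→ *fenV* is ON.
Glyoxylate is present, so OxaS is inactive.
Palatinose is absent, so JovQ is inactive.
With no repressor bound, *irpP* is transcribed.
→ *irpP* is ON.
Sorbose is absent, so FenY is inactive.
Required activator FenY is absent, so *pexH* is not transcribed.
→ *pexH* is OFF.
3 of the 5 genes are transcribed.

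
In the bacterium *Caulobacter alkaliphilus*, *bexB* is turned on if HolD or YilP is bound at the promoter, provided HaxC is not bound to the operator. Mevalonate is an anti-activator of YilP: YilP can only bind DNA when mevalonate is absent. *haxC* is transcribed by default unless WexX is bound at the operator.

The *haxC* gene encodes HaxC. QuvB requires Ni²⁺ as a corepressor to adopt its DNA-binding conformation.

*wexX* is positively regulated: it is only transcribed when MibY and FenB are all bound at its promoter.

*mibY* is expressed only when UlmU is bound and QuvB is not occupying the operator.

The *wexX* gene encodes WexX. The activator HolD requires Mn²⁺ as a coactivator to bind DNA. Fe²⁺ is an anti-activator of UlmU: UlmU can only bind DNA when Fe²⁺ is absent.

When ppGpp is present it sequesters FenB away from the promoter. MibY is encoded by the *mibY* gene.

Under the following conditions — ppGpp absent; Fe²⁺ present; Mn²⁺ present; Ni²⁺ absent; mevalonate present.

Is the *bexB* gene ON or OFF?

Mn²⁺ is present, so HolD is active.
Ni²⁺ is absent, so QuvB is inactive.
Fe²⁺ is present, so UlmU is inactive.
Required activator UlmU is absent, so *mibY* is not transcribed.
So MibY is not produced.
ppGpp is absent, so FenB is active.
Required activator MibY is absent, so *wexX* is not transcribed.
So WexX is not produced.
With no repressor bound, *haxC* is transcribed.
So HaxC is produced and active.
Mevalonate is present, so YilP is inactive.
With repressor HaxC bound, *bexB* is not transcribed.

OFF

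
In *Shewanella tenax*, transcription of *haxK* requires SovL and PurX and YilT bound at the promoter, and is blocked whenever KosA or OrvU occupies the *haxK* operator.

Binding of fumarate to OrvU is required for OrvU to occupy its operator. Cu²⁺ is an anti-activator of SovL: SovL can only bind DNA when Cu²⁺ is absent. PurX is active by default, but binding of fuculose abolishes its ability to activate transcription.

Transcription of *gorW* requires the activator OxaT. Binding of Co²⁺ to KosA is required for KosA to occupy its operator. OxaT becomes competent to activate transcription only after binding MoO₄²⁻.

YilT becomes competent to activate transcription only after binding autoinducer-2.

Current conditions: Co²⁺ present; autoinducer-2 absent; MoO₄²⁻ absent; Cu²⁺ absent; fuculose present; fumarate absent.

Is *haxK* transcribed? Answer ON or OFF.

OFF

Co²⁺ is present, so KosA is active.
Cu²⁺ is absent, so SovL is active.
Fuculose is present, so PurX is inactive.
Autoinducer-2 is absent, so YilT is inactive.
Fumarate is absent, so OrvU is inactive.
With repressor KosA bound, *haxK* is not transcribed.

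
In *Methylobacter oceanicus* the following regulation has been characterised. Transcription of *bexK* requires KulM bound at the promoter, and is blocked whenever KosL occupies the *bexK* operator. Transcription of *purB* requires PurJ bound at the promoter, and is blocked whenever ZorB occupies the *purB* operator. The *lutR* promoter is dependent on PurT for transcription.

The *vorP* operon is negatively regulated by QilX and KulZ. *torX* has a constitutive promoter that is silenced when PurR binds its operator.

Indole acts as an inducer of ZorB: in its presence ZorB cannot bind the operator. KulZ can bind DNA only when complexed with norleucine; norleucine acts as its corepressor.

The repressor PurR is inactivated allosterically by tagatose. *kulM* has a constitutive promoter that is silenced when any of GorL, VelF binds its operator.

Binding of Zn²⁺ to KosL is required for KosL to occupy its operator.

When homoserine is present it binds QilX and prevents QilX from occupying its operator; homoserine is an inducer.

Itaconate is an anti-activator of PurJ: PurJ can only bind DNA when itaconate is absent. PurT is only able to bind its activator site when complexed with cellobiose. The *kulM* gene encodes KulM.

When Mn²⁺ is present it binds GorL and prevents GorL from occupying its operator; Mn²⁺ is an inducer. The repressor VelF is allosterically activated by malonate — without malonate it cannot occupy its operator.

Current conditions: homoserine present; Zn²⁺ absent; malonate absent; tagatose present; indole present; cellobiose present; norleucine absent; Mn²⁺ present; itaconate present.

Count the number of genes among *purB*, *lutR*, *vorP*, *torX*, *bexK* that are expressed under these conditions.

Indole is present, so ZorB is inactive.
Itaconate is present, so PurJ is inactive.
Required activator PurJ is absent, so *purB* is not transcribed.
→ *purB* is OFF.
Cellobiose is present, so PurT is active.
No repressor is bound and PurT is active, so *lutR* is transcribed.
→ *lutR* is ON.
Homoserine is present, so QilX is inactive.
Norleucine is absent, so KulZ is inactive.
With no repressor bound, *vorP* is transcribed.
→ *vorP* is ON.
Tagatose is present, so PurR is inactive.
With no repressor bound, *torX* is transcribed.
→ *torX* is ON.
Zn²⁺ is absent, so KosL is inactive.
Mn²⁺ is present, so GorL is inactive.
Malonate is absent, so VelF is inactive.
With no repressor bound, *kulM* is transcribed.
So KulM is produced and active.
No repressor is bound and KulM is active, so *bexK* is transcribed.
→ *bexK* is ON.
4 of the 5 genes are transcribed.

4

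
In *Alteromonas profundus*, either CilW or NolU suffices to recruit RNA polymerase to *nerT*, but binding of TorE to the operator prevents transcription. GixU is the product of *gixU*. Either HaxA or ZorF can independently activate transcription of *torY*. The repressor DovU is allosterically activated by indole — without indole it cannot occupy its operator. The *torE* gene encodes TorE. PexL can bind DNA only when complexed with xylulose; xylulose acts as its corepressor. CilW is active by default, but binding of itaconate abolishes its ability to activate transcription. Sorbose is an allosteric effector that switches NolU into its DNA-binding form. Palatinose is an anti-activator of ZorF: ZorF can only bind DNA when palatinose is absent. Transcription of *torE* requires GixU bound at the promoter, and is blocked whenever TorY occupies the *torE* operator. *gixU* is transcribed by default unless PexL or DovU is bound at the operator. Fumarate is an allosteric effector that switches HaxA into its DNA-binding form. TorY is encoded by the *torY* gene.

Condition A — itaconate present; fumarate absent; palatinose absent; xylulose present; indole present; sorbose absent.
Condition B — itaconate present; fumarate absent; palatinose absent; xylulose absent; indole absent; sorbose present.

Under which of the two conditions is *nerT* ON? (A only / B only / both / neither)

B only

Condition A:
Itaconate is present, so CilW is inactive.
Fumarate is absent, so HaxA is inactive.
Palatinose is absent, so ZorF is active.
Activator ZorF is present, so *torY* is transcribed.
So TorY is produced and active.
Xylulose is present, so PexL is active.
Indole is present, so DovU is active.
With repressor PexL bound, *gixU* is not transcribed.
So GixU is not produced.
With repressor TorY bound, *torE* is not transcribed.
So TorE is not produced.
Sorbose is absent, so NolU is inactive.
No activator is available at the *nerT* promoter, so *nerT* is not transcribed.
→ *nerT* is OFF in A.
Condition B:
Itaconate is present, so CilW is inactive.
Fumarate is absent, so HaxA is inactive.
Palatinose is absent, so ZorF is active.
Activator ZorF is present, so *torY* is transcribed.
So TorY is produced and active.
Xylulose is absent, so PexL is inactive.
Indole is absent, so DovU is inactive.
With no repressor bound, *gixU* is transcribed.
So GixU is produced and active.
With repressor TorY bound, *torE* is not transcribed.
So TorE is not produced.
Sorbose is present, so NolU is active.
Activator NolU is present, so *nerT* is transcribed.
→ *nerT* is ON in B.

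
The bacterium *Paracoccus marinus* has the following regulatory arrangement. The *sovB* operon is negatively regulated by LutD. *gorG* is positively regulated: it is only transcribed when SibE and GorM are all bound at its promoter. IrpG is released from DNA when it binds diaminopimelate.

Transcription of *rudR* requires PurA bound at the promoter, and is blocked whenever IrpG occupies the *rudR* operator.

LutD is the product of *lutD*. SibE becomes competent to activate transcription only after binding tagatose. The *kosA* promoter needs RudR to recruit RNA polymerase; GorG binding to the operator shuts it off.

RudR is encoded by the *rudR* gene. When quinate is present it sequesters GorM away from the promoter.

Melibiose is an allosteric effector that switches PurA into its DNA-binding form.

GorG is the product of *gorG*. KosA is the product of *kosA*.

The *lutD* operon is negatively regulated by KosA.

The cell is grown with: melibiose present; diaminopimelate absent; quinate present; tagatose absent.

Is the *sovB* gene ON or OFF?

OFF

Tagatose is absent, so SibE is inactive.
Quinate is present, so GorM is inactive.
Required activator SibE is absent, so *gorG* is not transcribed.
So GorG is not produced.
Melibiose is present, so PurA is active.
Diaminopimelate is absent, so IrpG is active.
With repressor IrpG bound, *rudR* is not transcribed.
So RudR is not produced.
Required activator RudR is absent, so *kosA* is not transcribed.
So KosA is not produced.
With no repressor bound, *lutD* is transcribed.
So LutD is produced and active.
With repressor LutD bound, *sovB* is not transcribed.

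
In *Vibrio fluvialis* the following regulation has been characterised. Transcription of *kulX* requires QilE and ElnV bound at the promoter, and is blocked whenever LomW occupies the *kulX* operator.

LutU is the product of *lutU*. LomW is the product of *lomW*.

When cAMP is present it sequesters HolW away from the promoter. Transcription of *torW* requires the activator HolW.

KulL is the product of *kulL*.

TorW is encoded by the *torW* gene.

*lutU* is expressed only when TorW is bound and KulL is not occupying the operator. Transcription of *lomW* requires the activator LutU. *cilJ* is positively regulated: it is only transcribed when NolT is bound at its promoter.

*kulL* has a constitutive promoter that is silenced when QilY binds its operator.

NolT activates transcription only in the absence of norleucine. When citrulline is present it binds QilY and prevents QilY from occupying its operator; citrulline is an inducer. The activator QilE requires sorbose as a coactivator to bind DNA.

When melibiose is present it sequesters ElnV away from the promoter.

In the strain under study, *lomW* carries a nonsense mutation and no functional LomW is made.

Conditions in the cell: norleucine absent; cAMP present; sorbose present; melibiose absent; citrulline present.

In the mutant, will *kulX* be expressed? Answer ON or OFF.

LomW is non-functional in this strain, so it has no effect.
Sorbose is present, so QilE is active.
Melibiose is absent, so ElnV is active.
No repressor is bound and QilE and ElnV are active, so *kulX* is transcribed.

ON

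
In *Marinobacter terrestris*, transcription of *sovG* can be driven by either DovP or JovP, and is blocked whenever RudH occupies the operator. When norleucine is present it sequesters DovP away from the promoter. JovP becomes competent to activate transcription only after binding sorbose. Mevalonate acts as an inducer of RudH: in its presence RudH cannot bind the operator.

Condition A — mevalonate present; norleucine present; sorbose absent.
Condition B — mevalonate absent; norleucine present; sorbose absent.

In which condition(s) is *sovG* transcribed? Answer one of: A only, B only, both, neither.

neither

Condition A:
Mevalonate is present, so RudH is inactive.
Norleucine is present, so DovP is inactive.
Sorbose is absent, so JovP is inactive.
No activator is available at the *sovG* promoter, so *sovG* is not transcribed.
→ *sovG* is OFF in A.
Condition B:
Mevalonate is absent, so RudH is active.
Norleucine is present, so DovP is inactive.
Sorbose is absent, so JovP is inactive.
With repressor RudH bound, *sovG* is not transcribed.
→ *sovG* is OFF in B.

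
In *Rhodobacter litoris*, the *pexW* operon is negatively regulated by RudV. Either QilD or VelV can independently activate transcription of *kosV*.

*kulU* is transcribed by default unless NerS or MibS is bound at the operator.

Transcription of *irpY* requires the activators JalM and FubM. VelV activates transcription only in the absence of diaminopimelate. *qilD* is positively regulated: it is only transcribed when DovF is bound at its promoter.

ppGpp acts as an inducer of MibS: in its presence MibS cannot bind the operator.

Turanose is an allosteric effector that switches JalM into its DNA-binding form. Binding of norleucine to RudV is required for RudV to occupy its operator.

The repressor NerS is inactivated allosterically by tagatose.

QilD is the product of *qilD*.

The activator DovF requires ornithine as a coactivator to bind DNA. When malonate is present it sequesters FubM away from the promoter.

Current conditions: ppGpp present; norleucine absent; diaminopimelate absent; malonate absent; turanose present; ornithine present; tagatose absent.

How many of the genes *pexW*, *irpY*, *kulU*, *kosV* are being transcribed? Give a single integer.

Norleucine is absent, so RudV is inactive.
With no repressor bound, *pexW* is transcribed.
→ *pexW* is ON.
Turanose is present, so JalM is active.
Malonate is absent, so FubM is active.
No repressor is bound and JalM and FubM are active, so *irpY* is transcribed.
→ *irpY* is ON.
Tagatose is absent, so NerS is active.
ppGpp is present, so MibS is inactive.
With repressor NerS bound, *kulU* is not transcribed.
→ *kulU* is OFF.
Ornithine is present, so DovF is active.
No repressor is bound and DovF is active, so *qilD* is transcribed.
So QilD is produced and active.
Diaminopimelate is absent, so VelV is active.
Activator QilD is present, so *kosV* is transcribed.
→ *kosV* is ON.
3 of the 4 genes are transcribed.

3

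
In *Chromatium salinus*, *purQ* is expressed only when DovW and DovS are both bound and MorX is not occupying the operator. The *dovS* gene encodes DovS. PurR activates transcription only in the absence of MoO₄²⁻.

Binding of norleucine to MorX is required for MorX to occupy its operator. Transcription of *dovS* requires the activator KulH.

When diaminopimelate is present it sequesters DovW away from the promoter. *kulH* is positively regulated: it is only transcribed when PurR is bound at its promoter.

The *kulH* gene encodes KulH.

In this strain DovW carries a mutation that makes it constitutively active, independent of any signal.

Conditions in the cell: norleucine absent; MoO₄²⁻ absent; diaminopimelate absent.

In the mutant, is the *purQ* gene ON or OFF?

DovW is constitutively active in this strain.
MoO₄²⁻ is absent, so PurR is active.
No repressor is bound and PurR is active, so *kulH* is transcribed.
So KulH is produced and active.
No repressor is bound and KulH is active, so *dovS* is transcribed.
So DovS is produced and active.
Norleucine is absent, so MorX is inactive.
No repressor is bound and DovW and DovS are active, so *purQ* is transcribed.

ON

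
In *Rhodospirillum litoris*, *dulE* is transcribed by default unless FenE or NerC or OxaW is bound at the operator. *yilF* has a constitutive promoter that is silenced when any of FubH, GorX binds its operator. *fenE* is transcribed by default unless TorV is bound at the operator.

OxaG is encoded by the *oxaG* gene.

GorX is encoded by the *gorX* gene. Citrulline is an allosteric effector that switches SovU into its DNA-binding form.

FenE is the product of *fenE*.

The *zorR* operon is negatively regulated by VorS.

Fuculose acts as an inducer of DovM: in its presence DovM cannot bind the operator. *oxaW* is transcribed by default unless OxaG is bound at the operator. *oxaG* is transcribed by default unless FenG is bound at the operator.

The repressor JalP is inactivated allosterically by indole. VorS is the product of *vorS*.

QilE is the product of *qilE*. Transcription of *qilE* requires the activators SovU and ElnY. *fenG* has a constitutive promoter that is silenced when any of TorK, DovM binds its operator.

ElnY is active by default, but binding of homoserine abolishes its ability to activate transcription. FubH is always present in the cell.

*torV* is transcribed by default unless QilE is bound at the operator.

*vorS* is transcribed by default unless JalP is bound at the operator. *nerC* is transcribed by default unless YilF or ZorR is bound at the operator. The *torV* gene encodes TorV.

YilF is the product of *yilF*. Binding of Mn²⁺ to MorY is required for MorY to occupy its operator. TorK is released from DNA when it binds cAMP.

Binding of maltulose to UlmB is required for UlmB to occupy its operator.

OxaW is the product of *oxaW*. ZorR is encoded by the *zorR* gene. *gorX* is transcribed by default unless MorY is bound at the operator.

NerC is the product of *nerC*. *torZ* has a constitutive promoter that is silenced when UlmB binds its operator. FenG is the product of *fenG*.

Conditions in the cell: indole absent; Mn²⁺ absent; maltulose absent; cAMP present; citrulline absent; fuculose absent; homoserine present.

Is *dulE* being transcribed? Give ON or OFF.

ON

Citrulline is absent, so SovU is inactive.
Homoserine is present, so ElnY is inactive.
Required activator SovU is absent, so *qilE* is not transcribed.
So QilE is not produced.
With no repressor bound, *torV* is transcribed.
So TorV is produced and active.
With repressor TorV bound, *fenE* is not transcribed.
So FenE is not produced.
FubH is produced constitutively and is active.
Mn²⁺ is absent, so MorY is inactive.
With no repressor bound, *gorX* is transcribed.
So GorX is produced and active.
With repressor FubH bound, *yilF* is not transcribed.
So YilF is not produced.
Indole is absent, so JalP is active.
With repressor JalP bound, *vorS* is not transcribed.
So VorS is not produced.
With no repressor bound, *zorR* is transcribed.
So ZorR is produced and active.
With repressor ZorR bound, *nerC* is not transcribed.
So NerC is not produced.
cAMP is present, so TorK is inactive.
Fuculose is absent, so DovM is active.
With repressor DovM bound, *fenG* is not transcribed.
So FenG is not produced.
With no repressor bound, *oxaG* is transcribed.
So OxaG is produced and active.
With repressor OxaG bound, *oxaW* is not transcribed.
So OxaW is not produced.
With no repressor bound, *dulE* is transcribed.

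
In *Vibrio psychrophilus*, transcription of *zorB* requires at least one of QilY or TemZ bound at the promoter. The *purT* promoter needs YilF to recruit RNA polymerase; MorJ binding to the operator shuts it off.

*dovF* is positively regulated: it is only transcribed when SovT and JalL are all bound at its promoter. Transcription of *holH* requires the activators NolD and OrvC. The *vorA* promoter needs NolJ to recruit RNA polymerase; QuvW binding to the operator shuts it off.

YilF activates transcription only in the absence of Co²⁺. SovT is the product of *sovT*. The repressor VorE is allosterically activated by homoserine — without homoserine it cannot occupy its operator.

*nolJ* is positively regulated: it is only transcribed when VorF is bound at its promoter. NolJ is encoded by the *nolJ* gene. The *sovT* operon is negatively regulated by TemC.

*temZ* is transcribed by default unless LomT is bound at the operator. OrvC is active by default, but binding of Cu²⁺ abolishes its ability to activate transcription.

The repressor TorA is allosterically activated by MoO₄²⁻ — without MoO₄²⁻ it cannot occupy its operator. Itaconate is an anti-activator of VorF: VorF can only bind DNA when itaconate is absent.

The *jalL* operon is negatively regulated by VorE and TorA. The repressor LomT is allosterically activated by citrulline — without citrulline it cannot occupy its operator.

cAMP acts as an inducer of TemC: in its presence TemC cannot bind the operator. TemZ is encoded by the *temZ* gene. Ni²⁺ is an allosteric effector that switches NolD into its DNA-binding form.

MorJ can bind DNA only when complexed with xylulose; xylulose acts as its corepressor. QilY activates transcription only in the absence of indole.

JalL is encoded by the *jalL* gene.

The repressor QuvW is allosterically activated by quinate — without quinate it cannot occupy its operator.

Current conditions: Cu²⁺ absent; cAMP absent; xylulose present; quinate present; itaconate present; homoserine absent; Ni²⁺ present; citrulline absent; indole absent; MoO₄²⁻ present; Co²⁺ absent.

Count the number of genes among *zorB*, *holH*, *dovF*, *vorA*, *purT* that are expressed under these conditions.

Indole is absent, so QilY is active.
Citrulline is absent, so LomT is inactive.
With no repressor bound, *temZ* is transcribed.
So TemZ is produced and active.
Activator QilY is present, so *zorB* is transcribed.
→ *zorB* is ON.
Ni²⁺ is present, so NolD is active.
Cu²⁺ is absent, so OrvC is active.
No repressor is bound and NolD and OrvC are active, so *holH* is transcribed.
→ *holH* is ON.
cAMP is absent, so TemC is active.
With repressor TemC bound, *sovT* is not transcribed.
So SovT is not produced.
Homoserine is absent, so VorE is inactive.
MoO₄²⁻ is present, so TorA is active.
With repressor TorA bound, *jalL* is not transcribed.
So JalL is not produced.
Required activator SovT is absent, so *dovF* is not transcribed.
→ *dovF* is OFF.
Quinate is present, so QuvW is active.
Itaconate is present, so VorF is inactive.
Required activator VorF is absent, so *nolJ* is not transcribed.
So NolJ is not produced.
With repressor QuvW bound, *vorA* is not transcribed.
→ *vorA* is OFF.
Xylulose is present, so MorJ is active.
Co²⁺ is absent, so YilF is active.
With repressor MorJ bound, *purT* is not transcribed.
→ *purT* is OFF.
2 of the 5 genes are transcribed.

2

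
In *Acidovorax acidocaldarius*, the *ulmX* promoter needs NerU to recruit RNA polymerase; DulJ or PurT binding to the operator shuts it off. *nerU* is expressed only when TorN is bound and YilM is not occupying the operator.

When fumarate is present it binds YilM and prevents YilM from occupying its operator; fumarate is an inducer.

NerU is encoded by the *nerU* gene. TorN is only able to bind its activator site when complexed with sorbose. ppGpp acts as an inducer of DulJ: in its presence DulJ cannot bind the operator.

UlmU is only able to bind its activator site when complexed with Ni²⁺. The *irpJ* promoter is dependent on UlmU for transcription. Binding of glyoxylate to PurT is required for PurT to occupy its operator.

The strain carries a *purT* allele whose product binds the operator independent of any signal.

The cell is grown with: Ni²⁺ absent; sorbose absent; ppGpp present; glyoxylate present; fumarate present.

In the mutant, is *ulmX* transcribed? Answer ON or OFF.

OFF

ppGpp is present, so DulJ is inactive.
Sorbose is absent, so TorN is inactive.
Fumarate is present, so YilM is inactive.
Required activator TorN is absent, so *nerU* is not transcribed.
So NerU is not produced.
PurT is constitutively active in this strain.
With repressor PurT bound, *ulmX* is not transcribed.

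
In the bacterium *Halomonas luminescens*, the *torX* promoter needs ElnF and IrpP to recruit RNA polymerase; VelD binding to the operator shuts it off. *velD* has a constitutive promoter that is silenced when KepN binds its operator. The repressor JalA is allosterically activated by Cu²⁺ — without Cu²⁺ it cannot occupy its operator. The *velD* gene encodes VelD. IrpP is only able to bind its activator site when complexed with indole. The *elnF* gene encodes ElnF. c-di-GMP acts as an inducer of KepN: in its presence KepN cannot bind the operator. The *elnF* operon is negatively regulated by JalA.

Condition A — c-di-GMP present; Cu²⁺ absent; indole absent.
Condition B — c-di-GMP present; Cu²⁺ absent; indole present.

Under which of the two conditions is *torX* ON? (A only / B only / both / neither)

Condition A:
c-di-GMP is present, so KepN is inactive.
With no repressor bound, *velD* is transcribed.
So VelD is produced and active.
Cu²⁺ is absent, so JalA is inactive.
With no repressor bound, *elnF* is transcribed.
So ElnF is produced and active.
Indole is absent, so IrpP is inactive.
With repressor VelD bound, *torX* is not transcribed.
→ *torX* is OFF in A.
Condition B:
c-di-GMP is present, so KepN is inactive.
With no repressor bound, *velD* is transcribed.
So VelD is produced and active.
Cu²⁺ is absent, so JalA is inactive.
With no repressor bound, *elnF* is transcribed.
So ElnF is produced and active.
Indole is present, so IrpP is active.
With repressor VelD bound, *torX* is not transcribed.
→ *torX* is OFF in B.

neither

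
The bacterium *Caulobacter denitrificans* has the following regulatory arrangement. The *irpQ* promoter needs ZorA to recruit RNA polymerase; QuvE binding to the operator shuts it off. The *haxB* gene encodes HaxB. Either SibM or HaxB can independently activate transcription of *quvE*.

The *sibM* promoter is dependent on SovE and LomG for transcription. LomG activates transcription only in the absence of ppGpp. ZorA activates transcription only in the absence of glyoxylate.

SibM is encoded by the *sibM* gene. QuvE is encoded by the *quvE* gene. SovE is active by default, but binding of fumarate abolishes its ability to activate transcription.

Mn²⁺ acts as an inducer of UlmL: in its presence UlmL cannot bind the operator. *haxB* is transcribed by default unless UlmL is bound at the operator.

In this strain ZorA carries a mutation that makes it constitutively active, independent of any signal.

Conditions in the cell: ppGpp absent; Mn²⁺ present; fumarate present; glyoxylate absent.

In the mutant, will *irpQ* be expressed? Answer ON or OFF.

ZorA is constitutively active in this strain.
Fumarate is present, so SovE is inactive.
ppGpp is absent, so LomG is active.
Required activator SovE is absent, so *sibM* is not transcribed.
So SibM is not produced.
Mn²⁺ is present, so UlmL is inactive.
With no repressor bound, *haxB* is transcribed.
So HaxB is produced and active.
Activator HaxB is present, so *quvE* is transcribed.
So QuvE is produced and active.
With repressor QuvE bound, *irpQ* is not transcribed.

OFF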